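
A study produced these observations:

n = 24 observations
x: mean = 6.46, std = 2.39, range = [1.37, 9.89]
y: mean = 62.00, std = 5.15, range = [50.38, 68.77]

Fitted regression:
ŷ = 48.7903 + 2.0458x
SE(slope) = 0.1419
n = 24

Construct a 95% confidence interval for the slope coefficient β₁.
The 95% CI for β₁ is (1.7515, 2.3401)

Confidence interval for the slope:

The 95% CI for β₁ is: β̂₁ ± t*(α/2, n-2) × SE(β̂₁)

Step 1: Find critical t-value
- Confidence level = 0.95
- Degrees of freedom = n - 2 = 24 - 2 = 22
- t*(α/2, 22) = 2.0739

Step 2: Calculate margin of error
Margin = 2.0739 × 0.1419 = 0.2943

Step 3: Construct interval
CI = 2.0458 ± 0.2943
CI = (1.7515, 2.3401)

Interpretation: each one-unit increase in x is associated with a change in mean y of between 1.7515 and 2.3401, with 95% confidence.
Since 0 is outside the interval, a two-sided test at α = 0.05 would reject H₀: β₁ = 0.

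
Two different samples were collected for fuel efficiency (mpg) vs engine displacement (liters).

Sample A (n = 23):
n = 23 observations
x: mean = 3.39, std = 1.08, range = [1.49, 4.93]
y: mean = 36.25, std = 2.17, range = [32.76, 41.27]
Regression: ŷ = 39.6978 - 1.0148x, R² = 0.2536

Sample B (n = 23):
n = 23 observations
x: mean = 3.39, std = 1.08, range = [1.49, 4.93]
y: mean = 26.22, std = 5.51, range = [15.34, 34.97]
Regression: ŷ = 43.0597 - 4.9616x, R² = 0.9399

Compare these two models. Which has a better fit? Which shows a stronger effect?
Model B has the better fit (R² = 0.9399 vs 0.2536). Model B shows the stronger effect (|β₁| = 4.9616 vs 1.0148).

Model Comparison:

Goodness of fit (R²):
- Model A: R² = 0.2536 → 25.36% of variance in fuel efficiency explained
- Model B: R² = 0.9399 → 93.99% of variance in fuel efficiency explained
- 0.9399 > 0.2536 → Model B has the better fit

Effect size (slope magnitude):
- Model A: β₁ = -1.0148 → predicted fuel efficiency falls 1.0148 mpg per additional liter of engine displacement
- Model B: β₁ = -4.9616 → predicted fuel efficiency falls 4.9616 mpg per additional liter of engine displacement
- |-1.0148| < |-4.9616| → Model B shows the stronger marginal effect

Notes:
- R² measures how tightly points cluster around the line; β₁ measures how steep the line is — they answer different questions.
- A better fit (higher R²) doesn't necessarily mean a more important relationship.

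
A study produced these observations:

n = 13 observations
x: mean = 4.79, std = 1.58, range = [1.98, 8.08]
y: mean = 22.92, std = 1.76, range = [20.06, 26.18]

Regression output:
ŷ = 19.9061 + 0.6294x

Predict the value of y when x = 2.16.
ŷ = 21.2656

To predict y for x = 2.16, substitute into the regression equation:

ŷ = 19.9061 + 0.6294 × 2.16
ŷ = 19.9061 + 1.3595
ŷ = 21.2656

This is a point prediction; actual observations scatter around it by roughly the residual standard deviation.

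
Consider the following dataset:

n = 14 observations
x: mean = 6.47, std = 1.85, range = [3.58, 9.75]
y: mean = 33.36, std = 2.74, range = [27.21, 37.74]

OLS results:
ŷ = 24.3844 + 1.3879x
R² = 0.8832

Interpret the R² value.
About 88.32% of the variability in y is accounted for by the regression on x (R² = 0.8832) — a strong linear fit.

R² = 1 − SS_res/SS_tot compares the residual scatter to the total scatter of y about its mean.

Here R² = 0.8832:
- Explained: 88.32% of the variation in y
- Unexplained (residual): 100% − 88.32% = 11.68%
- Rule of thumb (below 0.3 weak; 0.3 to below 0.7 moderate; 0.7 and above strong) → strong

Note: R² never decreases when predictors are added, so it should not be used alone to compare models of different size.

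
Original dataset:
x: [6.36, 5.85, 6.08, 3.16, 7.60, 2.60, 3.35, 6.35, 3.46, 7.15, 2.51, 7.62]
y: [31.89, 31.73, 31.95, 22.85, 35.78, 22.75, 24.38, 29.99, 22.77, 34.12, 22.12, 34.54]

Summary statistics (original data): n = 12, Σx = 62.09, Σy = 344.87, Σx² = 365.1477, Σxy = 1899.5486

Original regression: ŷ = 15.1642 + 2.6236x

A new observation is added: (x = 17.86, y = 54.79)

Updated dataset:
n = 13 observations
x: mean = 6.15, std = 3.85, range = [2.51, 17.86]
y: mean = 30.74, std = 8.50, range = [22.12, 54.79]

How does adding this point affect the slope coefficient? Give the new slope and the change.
New slope β₁ = 2.1835 versus 2.6236 before: a change of -0.4401 (-16.8%).

The new point has HIGH LEVERAGE: x = 17.86 is far from the original mean x̄ = 62.09/12 ≈ 5.17 (original range [2.51, 7.62]).

Step 1: Update the sums with the new point (n goes from 12 to 13)
Σx  = 62.09 + 17.86 = 79.95
Σy  = 344.87 + 54.79 = 399.66
Σx² = 365.1477 + 17.86² = 365.1477 + 318.9796 = 684.1273
Σxy = 1899.5486 + 17.86×54.79 = 1899.5486 + 978.5494 = 2878.0980

Step 2: Recompute the slope with b₁ = (nΣxy − ΣxΣy) / (nΣx² − (Σx)²)
Numerator   = 13×2878.0980 − 79.95×399.66 = 37415.2740 − 31952.8170 = 5462.4570
Denominator = 13×684.1273 − 79.95² = 8893.6549 − 6392.0025 = 2501.6524
b₁(new) = 5462.4570 / 2501.6524 = 2.1835

(Same formula on the original sums: (12×1899.5486 − 62.09×344.87) / (12×365.1477 − 62.09²) = 1381.6049 / 526.6043 = 2.6236, matching the given fit.)

Step 3: Change in slope
Δβ₁ = 2.1835 − 2.6236 = -0.4401
Relative change = -0.4401 / 2.6236 × 100% = -16.8%
→ the slope decreases when the point is added.

Because the point sits below the extension of the original line at a high-leverage x, it tilts the fit down.
In practice: investigate whether it comes from the same population as the rest of the sample; examine leverage (hᵢ) and Cook's distance rather than deleting it automatically.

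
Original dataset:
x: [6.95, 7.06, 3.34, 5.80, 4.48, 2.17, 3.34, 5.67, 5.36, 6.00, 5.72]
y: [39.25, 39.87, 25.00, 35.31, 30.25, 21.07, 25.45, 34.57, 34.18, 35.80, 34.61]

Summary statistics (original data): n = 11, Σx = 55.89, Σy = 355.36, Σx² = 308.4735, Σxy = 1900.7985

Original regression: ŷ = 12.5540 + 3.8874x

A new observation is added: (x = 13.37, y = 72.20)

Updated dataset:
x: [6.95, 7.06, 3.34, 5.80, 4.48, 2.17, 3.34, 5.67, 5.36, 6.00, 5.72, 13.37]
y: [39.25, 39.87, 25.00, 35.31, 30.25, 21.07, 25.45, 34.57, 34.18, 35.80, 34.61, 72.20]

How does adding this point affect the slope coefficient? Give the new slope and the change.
The slope changes from 3.8874 to 4.5537 (change of +0.6663, or +17.1%).

x = 13.37 lies well outside the original x-range [2.17, 7.06] (x̄ ≈ 5.08), so this observation has high leverage and can move the slope substantially.

Step 1: Update the sums with the new point (n goes from 11 to 12)
Σx  = 55.89 + 13.37 = 69.26
Σy  = 355.36 + 72.20 = 427.56
Σx² = 308.4735 + 13.37² = 308.4735 + 178.7569 = 487.2304
Σxy = 1900.7985 + 13.37×72.20 = 1900.7985 + 965.3140 = 2866.1125

Step 2: Recompute the slope with b₁ = (nΣxy − ΣxΣy) / (nΣx² − (Σx)²)
Numerator   = 12×2866.1125 − 69.26×427.56 = 34393.3500 − 29612.8056 = 4780.5444
Denominator = 12×487.2304 − 69.26² = 5846.7648 − 4796.9476 = 1049.8172
b₁(new) = 4780.5444 / 1049.8172 = 4.5537

(Same formula on the original sums: (11×1900.7985 − 55.89×355.36) / (11×308.4735 − 55.89²) = 1047.7131 / 269.5164 = 3.8874, matching the given fit.)

Step 3: Change in slope
Δβ₁ = 4.5537 − 3.8874 = +0.6663
Relative change = +0.6663 / 3.8874 × 100% = +17.1%
→ the slope increases when the point is added.

A high-leverage point only changes the slope if it is off the original line; here y = 72.20 is above the original trend, so the slope increases.
In practice: check such a point for data-entry or measurement error.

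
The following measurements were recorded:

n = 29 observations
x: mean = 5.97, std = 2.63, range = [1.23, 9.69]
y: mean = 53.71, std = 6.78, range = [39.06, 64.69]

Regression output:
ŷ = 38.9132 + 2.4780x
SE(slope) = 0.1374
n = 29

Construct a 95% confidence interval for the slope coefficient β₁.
The 95% CI for β₁ is (2.1961, 2.7599)

Confidence interval for the slope:

The 95% CI for β₁ is: β̂₁ ± t*(α/2, n-2) × SE(β̂₁)

Step 1: Find critical t-value
- Confidence level = 0.95
- Degrees of freedom = n - 2 = 29 - 2 = 27
- t*(α/2, 27) = 2.0518

Step 2: Calculate margin of error
Margin = 2.0518 × 0.1374 = 0.2819

Step 3: Construct interval
CI = 2.4780 ± 0.2819
CI = (2.1961, 2.7599)

Interpretation: each one-unit increase in x is associated with a change in mean y of between 2.1961 and 2.7599, with 95% confidence.
Both endpoints are positive, so the data support a genuinely positive slope at this confidence level.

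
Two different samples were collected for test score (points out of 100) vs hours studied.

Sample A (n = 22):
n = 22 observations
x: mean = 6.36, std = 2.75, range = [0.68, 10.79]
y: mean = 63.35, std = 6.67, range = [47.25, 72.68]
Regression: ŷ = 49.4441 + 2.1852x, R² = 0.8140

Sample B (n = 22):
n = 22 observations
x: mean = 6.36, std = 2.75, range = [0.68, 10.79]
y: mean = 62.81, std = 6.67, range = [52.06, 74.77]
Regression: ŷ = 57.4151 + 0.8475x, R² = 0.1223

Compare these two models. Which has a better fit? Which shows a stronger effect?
Model A has the better fit (R² = 0.8140 vs 0.1223). Model A shows the stronger effect (|β₁| = 2.1852 vs 0.8475).

Model Comparison:

Goodness of fit (R²):
- Model A: R² = 0.8140 → 81.40% of variance in test score explained
- Model B: R² = 0.1223 → 12.23% of variance in test score explained
- 0.8140 > 0.1223 → Model A has the better fit

Which has the larger per-hour effect? (|β₁|)
- Model A: β₁ = 2.1852 → predicted test score rises 2.1852 points per additional hour of study time
- Model B: β₁ = 0.8475 → predicted test score rises 0.8475 points per additional hour of study time
- |2.1852| > |0.8475| → Model A shows the stronger marginal effect

Note: A better fit (higher R²) doesn't necessarily mean a more important relationship.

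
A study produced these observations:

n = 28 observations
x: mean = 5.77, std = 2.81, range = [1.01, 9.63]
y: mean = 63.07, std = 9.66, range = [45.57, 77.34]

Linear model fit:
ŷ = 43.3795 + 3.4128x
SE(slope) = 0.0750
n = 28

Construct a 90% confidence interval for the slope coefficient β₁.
The 90% CI for β₁ is (3.2849, 3.5407)

Confidence interval for the slope:

The 90% CI for β₁ is: β̂₁ ± t*(α/2, n-2) × SE(β̂₁)

Step 1: Find critical t-value
- Confidence level = 0.9
- Degrees of freedom = n - 2 = 28 - 2 = 26
- t*(α/2, 26) = 1.7056

Step 2: Calculate margin of error
Margin = 1.7056 × 0.0750 = 0.1279

Step 3: Construct interval
CI = 3.4128 ± 0.1279
CI = (3.2849, 3.5407)

Interpretation: each one-unit increase in x is associated with a change in mean y of between 3.2849 and 3.5407, with 90% confidence.
The interval does not include 0, suggesting a significant linear relationship.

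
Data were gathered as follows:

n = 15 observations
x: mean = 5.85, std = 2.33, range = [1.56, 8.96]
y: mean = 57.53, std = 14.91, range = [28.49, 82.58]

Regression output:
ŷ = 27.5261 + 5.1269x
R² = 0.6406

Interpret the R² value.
The model explains 64.06% of the variance in y (R² = 0.6406), leaving 35.94% unexplained; the fit is moderate.

The coefficient of determination R² is the fraction of the total variation in y that the fitted line accounts for.

Here R² = 0.6406:
- Explained: 64.06% of the variation in y
- Unexplained (residual): 100% − 64.06% = 35.94%
- Rule of thumb (below 0.3 weak; 0.3 to below 0.7 moderate; 0.7 and above strong) → moderate

Equivalently, for simple linear regression R² = r², so |r| = √0.6406 ≈ 0.8004.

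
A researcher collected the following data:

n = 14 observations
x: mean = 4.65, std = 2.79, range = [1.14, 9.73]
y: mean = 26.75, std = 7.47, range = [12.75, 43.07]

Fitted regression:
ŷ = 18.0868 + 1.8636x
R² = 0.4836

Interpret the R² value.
R² = 0.4836 means 48.36% of the variation in y is explained by the linear relationship with x. This indicates a moderate fit.

The coefficient of determination R² is the fraction of the total variation in y that the fitted line accounts for.

Here R² = 0.4836:
- Explained: 48.36% of the variation in y
- Unexplained (residual): 100% − 48.36% = 51.64%
- Rule of thumb (below 0.3 weak; 0.3 to below 0.7 moderate; 0.7 and above strong) → moderate

Note: R² says nothing about causation, and a high R² does not by itself mean the linear form is appropriate — check the residuals.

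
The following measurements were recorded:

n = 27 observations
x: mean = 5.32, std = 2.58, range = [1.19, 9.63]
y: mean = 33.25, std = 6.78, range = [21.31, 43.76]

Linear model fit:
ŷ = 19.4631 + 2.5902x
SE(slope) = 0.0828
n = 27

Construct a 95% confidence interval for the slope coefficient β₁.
The 95% CI for β₁ is (2.4197, 2.7607)

Confidence interval for the slope:

The 95% CI for β₁ is: β̂₁ ± t*(α/2, n-2) × SE(β̂₁)

Step 1: Find critical t-value
- Confidence level = 0.95
- Degrees of freedom = n - 2 = 27 - 2 = 25
- t*(α/2, 25) = 2.0595

Step 2: Calculate margin of error
Margin = 2.0595 × 0.0828 = 0.1705

Step 3: Construct interval
CI = 2.5902 ± 0.1705
CI = (2.4197, 2.7607)

Interpretation: We are 95% confident that the true slope β₁ lies between 2.4197 and 2.7607.
The interval does not include 0, suggesting a significant linear relationship.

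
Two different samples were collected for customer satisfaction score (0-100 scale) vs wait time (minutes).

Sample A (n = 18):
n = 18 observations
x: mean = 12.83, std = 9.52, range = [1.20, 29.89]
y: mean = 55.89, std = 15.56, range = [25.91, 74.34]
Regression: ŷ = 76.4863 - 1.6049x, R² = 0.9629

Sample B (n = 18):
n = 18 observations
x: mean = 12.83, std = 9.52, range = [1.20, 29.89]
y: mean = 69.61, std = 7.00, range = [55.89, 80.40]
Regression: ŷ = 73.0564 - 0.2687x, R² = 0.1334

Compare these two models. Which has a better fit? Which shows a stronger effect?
Model A has the better fit (R² = 0.9629 vs 0.1334). Model A shows the stronger effect (|β₁| = 1.6049 vs 0.2687).

Model Comparison:

Which explains more variance? (R²)
- Model A: R² = 0.9629 → 96.29% of variance in satisfaction score explained
- Model B: R² = 0.1334 → 13.34% of variance in satisfaction score explained
- 0.9629 > 0.1334 → Model A has the better fit

Strength of effect — compare |β₁|:
- Model A: β₁ = -1.6049 → predicted satisfaction score falls 1.6049 points per additional minute of wait time
- Model B: β₁ = -0.2687 → predicted satisfaction score falls 0.2687 points per additional minute of wait time
- |-1.6049| > |-0.2687| → Model A shows the stronger marginal effect

Notes:
- The two samples could reflect different populations, time periods, or measurement quality.
- A better fit (higher R²) doesn't necessarily mean a more important relationship.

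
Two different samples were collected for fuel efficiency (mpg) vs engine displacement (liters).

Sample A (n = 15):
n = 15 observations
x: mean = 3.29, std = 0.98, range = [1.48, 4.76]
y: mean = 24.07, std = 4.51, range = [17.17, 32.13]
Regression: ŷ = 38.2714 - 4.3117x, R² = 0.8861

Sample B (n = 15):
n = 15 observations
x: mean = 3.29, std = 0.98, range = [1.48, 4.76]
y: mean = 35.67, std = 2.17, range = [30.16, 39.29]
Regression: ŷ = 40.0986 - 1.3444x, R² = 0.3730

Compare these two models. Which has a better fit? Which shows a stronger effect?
Model A has the better fit (R² = 0.8861 vs 0.3730). Model A shows the stronger effect (|β₁| = 4.3117 vs 1.3444).

Model Comparison:

Goodness of fit (R²):
- Model A: R² = 0.8861 → 88.61% of variance in fuel efficiency explained
- Model B: R² = 0.3730 → 37.30% of variance in fuel efficiency explained
- 0.8861 > 0.3730 → Model A has the better fit

Strength of effect — compare |β₁|:
- Model A: β₁ = -4.3117 → predicted fuel efficiency falls 4.3117 mpg per additional liter of engine displacement
- Model B: β₁ = -1.3444 → predicted fuel efficiency falls 1.3444 mpg per additional liter of engine displacement
- |-4.3117| > |-1.3444| → Model A shows the stronger marginal effect

Notes:
- A steeper slope doesn't make a better model if the scatter around the line is large.
- A better fit (higher R²) doesn't necessarily mean a more important relationship.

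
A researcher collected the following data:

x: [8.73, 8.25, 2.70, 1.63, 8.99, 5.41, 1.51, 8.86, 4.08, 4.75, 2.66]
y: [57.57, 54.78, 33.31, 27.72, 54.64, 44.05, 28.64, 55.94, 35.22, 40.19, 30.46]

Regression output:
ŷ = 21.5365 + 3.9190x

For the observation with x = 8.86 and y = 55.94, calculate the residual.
Residual = -0.3188

The residual is the difference between the actual value and the predicted value:

Residual = y - ŷ

Step 1: Calculate predicted value
ŷ = 21.5365 + 3.9190 × 8.86
ŷ = 56.2588

Step 2: Calculate residual
Residual = 55.94 - 56.2588
Residual = -0.3188

The residual is negative, so the observed y = 55.94 sits below the regression line (the line overestimates it by 0.3188).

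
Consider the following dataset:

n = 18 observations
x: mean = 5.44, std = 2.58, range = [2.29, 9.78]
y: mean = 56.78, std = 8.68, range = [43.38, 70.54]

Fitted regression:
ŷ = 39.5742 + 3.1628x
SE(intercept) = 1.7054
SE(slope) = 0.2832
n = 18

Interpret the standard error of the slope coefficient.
SE(slope) = 0.2832 measures the uncertainty in the estimated slope. The coefficient is estimated precisely (SE/|β̂₁| = 9.0%).

What SE measures:
- The standard error quantifies the sampling variability of the coefficient estimate
- It is the estimated standard deviation of β̂₁ across hypothetical repeated samples of the same size
- Smaller SE → more precise estimate

Relative precision:
- SE / |β̂₁| = 0.2832 / 3.1628 = 9.0%
- Rule of thumb (under 20%: precise; 20% to under 50%: moderately precise; 50% or more: imprecise) → precise

Link to interval estimation: a confidence interval for β₁ is β̂₁ ± t* × 0.2832, so SE sets the half-width per unit of t*.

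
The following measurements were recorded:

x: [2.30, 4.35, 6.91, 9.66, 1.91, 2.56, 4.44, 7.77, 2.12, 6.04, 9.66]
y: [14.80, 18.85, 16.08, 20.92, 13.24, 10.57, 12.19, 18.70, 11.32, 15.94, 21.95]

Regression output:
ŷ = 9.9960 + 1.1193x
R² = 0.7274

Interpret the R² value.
The model explains 72.74% of the variance in y (R² = 0.7274), leaving 27.26% unexplained; the fit is strong.

R² (coefficient of determination) measures the proportion of variance in y explained by the regression model.

Here R² = 0.7274:
- Explained: 72.74% of the variation in y
- Unexplained (residual): 100% − 72.74% = 27.26%
- Rule of thumb (below 0.3 weak; 0.3 to below 0.7 moderate; 0.7 and above strong) → strong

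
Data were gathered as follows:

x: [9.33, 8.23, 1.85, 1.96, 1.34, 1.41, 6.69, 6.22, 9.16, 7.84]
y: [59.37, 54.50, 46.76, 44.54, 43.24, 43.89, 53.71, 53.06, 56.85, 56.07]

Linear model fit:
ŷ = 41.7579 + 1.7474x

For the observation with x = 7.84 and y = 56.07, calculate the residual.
Residual = 0.6125

The residual is the difference between the actual value and the predicted value:

Residual = y - ŷ

Step 1: Calculate predicted value
ŷ = 41.7579 + 1.7474 × 7.84
ŷ = 55.4575

Step 2: Calculate residual
Residual = 56.07 - 55.4575
Residual = 0.6125

Sign check: y > ŷ, so the point is above the line and the fit underestimates here.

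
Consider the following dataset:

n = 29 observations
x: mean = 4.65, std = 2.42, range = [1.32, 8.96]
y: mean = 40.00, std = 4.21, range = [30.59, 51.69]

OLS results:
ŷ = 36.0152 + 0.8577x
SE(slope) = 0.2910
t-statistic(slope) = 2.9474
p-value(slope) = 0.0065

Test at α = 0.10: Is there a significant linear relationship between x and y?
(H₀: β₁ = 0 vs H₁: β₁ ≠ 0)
Reject H₀: p-value = 0.0065 < α = 0.10. The linear relationship is significant at the 10% level.

Hypothesis test for the slope coefficient:

H₀: β₁ = 0 (no linear relationship)
H₁: β₁ ≠ 0 (linear relationship exists)

Test statistic: t = β̂₁ / SE(β̂₁) = 0.8577 / 0.2910 = 2.9474

p = 0.0065: how often a slope estimate this far from 0 (in SE units) would arise by chance if β₁ were truly 0.

Decision rule: reject H₀ if p-value < α.
p-value = 0.0065 < α = 0.10 → reject H₀.

There is sufficient evidence at the 10% significance level to conclude that a linear relationship exists between x and y.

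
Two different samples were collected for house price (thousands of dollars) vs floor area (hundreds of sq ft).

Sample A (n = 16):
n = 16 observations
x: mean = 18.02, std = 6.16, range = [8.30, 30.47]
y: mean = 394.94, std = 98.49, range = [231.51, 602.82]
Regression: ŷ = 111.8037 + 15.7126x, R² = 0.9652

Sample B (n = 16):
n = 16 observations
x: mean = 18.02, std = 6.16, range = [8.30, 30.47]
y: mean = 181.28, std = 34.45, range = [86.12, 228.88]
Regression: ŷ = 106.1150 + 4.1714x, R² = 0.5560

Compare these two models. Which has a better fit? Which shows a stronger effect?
Model A has the better fit (R² = 0.9652 vs 0.5560). Model A shows the stronger effect (|β₁| = 15.7126 vs 4.1714).

Model Comparison:

Fit — compare R²:
- Model A: R² = 0.9652 → 96.52% of variance in house price explained
- Model B: R² = 0.5560 → 55.60% of variance in house price explained
- 0.9652 > 0.5560 → Model A has the better fit

Strength of effect — compare |β₁|:
- Model A: β₁ = 15.7126 → predicted house price rises 15.7126 thousand dollars per additional hundred sq ft of floor area
- Model B: β₁ = 4.1714 → predicted house price rises 4.1714 thousand dollars per additional hundred sq ft of floor area
- |15.7126| > |4.1714| → Model A shows the stronger marginal effect

Note: R² measures how tightly points cluster around the line; β₁ measures how steep the line is — they answer different questions.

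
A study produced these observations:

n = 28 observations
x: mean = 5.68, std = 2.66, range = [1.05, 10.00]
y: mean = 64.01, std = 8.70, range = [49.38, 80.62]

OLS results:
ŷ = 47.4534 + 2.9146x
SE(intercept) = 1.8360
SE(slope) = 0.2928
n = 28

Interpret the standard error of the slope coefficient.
The slope 2.9146 is pinned down to within about ±0.2928 (one SE) by these data — relative uncertainty 10.0%, i.e. precise.

What SE measures:
- The standard error quantifies the sampling variability of the coefficient estimate
- It is the estimated standard deviation of β̂₁ across hypothetical repeated samples of the same size
- Smaller SE → more precise estimate

Relative precision:
- SE / |β̂₁| = 0.2928 / 2.9146 = 10.0%
- Rule of thumb (under 20%: precise; 20% to under 50%: moderately precise; 50% or more: imprecise) → precise

Link to the t-test: t = β̂₁ / SE(β̂₁) = 2.9146 / 0.2928 = 9.9542, the statistic for H₀: β₁ = 0.

What drives SE(β̂₁): wider spread of x values → smaller SE; larger n (here n = 28) → smaller SE; more residual scatter → larger SE.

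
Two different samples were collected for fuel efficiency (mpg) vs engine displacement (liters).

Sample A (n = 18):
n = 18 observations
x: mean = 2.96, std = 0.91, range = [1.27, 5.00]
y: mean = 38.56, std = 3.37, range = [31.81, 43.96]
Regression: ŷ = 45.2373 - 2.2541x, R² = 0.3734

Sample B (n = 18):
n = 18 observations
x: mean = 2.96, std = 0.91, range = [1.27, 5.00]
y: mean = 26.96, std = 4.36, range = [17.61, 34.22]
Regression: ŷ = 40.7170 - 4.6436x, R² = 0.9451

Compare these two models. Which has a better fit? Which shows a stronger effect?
Model B has the better fit (R² = 0.9451 vs 0.3734). Model B shows the stronger effect (|β₁| = 4.6436 vs 2.2541).

Model Comparison:

Fit — compare R²:
- Model A: R² = 0.3734 → 37.34% of variance in fuel efficiency explained
- Model B: R² = 0.9451 → 94.51% of variance in fuel efficiency explained
- 0.9451 > 0.3734 → Model B has the better fit

Effect size (slope magnitude):
- Model A: β₁ = -2.2541 → predicted fuel efficiency falls 2.2541 mpg per additional liter of engine displacement
- Model B: β₁ = -4.6436 → predicted fuel efficiency falls 4.6436 mpg per additional liter of engine displacement
- |-2.2541| < |-4.6436| → Model B shows the stronger marginal effect

Notes:
- A steeper slope doesn't make a better model if the scatter around the line is large.
- The two samples could reflect different populations, time periods, or measurement quality.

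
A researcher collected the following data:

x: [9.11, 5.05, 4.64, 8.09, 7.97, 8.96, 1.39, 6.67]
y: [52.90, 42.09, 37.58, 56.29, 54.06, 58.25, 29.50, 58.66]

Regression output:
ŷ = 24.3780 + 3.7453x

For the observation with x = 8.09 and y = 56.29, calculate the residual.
Residual = 1.6125

The residual is the difference between the actual value and the predicted value:

Residual = y - ŷ

Step 1: Calculate predicted value
ŷ = 24.3780 + 3.7453 × 8.09
ŷ = 54.6775

Step 2: Calculate residual
Residual = 56.29 - 54.6775
Residual = 1.6125

Interpretation: the model underestimates the actual value by 1.6125 at this point (positive residual → observation lies above the fitted line).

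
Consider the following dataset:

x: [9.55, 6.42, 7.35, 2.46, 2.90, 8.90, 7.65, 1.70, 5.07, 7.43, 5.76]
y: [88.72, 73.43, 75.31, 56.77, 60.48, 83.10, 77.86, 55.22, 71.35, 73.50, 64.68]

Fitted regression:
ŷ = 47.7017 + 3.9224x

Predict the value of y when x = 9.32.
ŷ = 84.2585

x = 9.32 lies inside the observed range [1.70, 9.55], so the fitted equation applies directly:

ŷ = 47.7017 + 3.9224 × 9.32
ŷ = 47.7017 + 36.5568
ŷ = 84.2585

This is the fitted mean response at that x — an individual observation would come with a wider prediction interval.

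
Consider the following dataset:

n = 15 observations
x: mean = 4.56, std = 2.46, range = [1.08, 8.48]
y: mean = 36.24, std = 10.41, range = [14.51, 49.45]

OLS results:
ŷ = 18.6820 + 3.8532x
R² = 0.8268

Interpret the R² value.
R² = 0.8268 means 82.68% of the variation in y is explained by the linear relationship with x. This indicates a strong fit.

R² (coefficient of determination) measures the proportion of variance in y explained by the regression model.

Here R² = 0.8268:
- Explained: 82.68% of the variation in y
- Unexplained (residual): 100% − 82.68% = 17.32%
- Rule of thumb (below 0.3 weak; 0.3 to below 0.7 moderate; 0.7 and above strong) → strong

Calculation: R² = 1 − (SS_res / SS_tot), where SS_res is the sum of squared residuals and SS_tot the total sum of squares.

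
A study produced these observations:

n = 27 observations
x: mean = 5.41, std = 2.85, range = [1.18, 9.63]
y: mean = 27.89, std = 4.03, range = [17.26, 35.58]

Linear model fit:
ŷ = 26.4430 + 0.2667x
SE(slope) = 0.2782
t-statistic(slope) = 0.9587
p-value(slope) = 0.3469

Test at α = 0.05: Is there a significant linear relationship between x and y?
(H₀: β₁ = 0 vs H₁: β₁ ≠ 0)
Fail to reject H₀: p-value = 0.3469 ≥ α = 0.05. The linear relationship is not significant at the 5% level.

Hypothesis test for the slope coefficient:

H₀: β₁ = 0 (no linear relationship)
H₁: β₁ ≠ 0 (linear relationship exists)

Test statistic: t = β̂₁ / SE(β̂₁) = 0.2667 / 0.2782 = 0.9587

With df = 25, the two-sided p-value for |t| = 0.9587 is 0.3469.

Decision rule: reject H₀ if p-value < α.
p-value = 0.3469 ≥ α = 0.05 → fail to reject H₀.

Conclusion: the linear association between x and y is not significant at the 5% level.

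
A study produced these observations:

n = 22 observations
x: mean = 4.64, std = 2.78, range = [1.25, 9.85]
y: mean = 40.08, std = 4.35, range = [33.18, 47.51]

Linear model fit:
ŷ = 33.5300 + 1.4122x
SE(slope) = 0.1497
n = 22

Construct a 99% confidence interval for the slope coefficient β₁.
The 99% CI for β₁ is (0.9863, 1.8381)

Confidence interval for the slope:

The 99% CI for β₁ is: β̂₁ ± t*(α/2, n-2) × SE(β̂₁)

Step 1: Find critical t-value
- Confidence level = 0.99
- Degrees of freedom = n - 2 = 22 - 2 = 20
- t*(α/2, 20) = 2.8453

Step 2: Calculate margin of error
Margin = 2.8453 × 0.1497 = 0.4259

Step 3: Construct interval
CI = 1.4122 ± 0.4259
CI = (0.9863, 1.8381)

Interpretation: each one-unit increase in x is associated with a change in mean y of between 0.9863 and 1.8381, with 99% confidence.
Both endpoints are positive, so the data support a genuinely positive slope at this confidence level.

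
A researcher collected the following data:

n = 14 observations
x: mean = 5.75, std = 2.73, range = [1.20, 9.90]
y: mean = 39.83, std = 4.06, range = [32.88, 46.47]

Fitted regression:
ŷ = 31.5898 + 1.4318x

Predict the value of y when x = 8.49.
ŷ = 43.7458

To predict y for x = 8.49, substitute into the regression equation:

ŷ = 31.5898 + 1.4318 × 8.49
ŷ = 31.5898 + 12.1560
ŷ = 43.7458

This is the fitted mean response at that x — an individual observation would come with a wider prediction interval.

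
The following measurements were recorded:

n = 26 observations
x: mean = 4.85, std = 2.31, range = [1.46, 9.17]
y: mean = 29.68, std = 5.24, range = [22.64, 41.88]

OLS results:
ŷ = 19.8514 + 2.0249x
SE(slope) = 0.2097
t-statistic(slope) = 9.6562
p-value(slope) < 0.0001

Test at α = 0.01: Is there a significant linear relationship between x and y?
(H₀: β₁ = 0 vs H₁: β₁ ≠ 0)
p-value < 0.0001 < α = 0.01, so we reject H₀. The relationship is significant.

Hypothesis test for the slope coefficient:

H₀: β₁ = 0 (no linear relationship)
H₁: β₁ ≠ 0 (linear relationship exists)

Test statistic: t = β̂₁ / SE(β̂₁) = 2.0249 / 0.2097 = 9.6562

The p-value (<0.0001) is the probability, under H₀, of a t-statistic at least as extreme as |t| = 9.6562 (two-sided, df = n − 2 = 24).

Decision rule: reject H₀ if p-value < α.
p-value < 0.0001 < α = 0.01 → reject H₀.

Conclusion: the linear association between x and y is significant at the 1% level.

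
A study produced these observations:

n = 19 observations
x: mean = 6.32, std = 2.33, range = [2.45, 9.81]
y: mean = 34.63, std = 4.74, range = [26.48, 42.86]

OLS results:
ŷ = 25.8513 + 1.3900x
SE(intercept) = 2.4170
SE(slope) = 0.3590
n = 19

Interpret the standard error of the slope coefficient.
SE(slope) = 0.3590 measures the uncertainty in the estimated slope. The coefficient is estimated with moderate precision (SE/|β̂₁| = 25.8%).

What SE measures:
- The standard error quantifies the sampling variability of the coefficient estimate
- It is the estimated standard deviation of β̂₁ across hypothetical repeated samples of the same size
- Smaller SE → more precise estimate

Relative precision:
- SE / |β̂₁| = 0.3590 / 1.3900 = 25.8%
- Rule of thumb (under 20%: precise; 20% to under 50%: moderately precise; 50% or more: imprecise) → moderately precise

Link to the t-test: t = β̂₁ / SE(β̂₁) = 1.3900 / 0.3590 = 3.8719, the statistic for H₀: β₁ = 0.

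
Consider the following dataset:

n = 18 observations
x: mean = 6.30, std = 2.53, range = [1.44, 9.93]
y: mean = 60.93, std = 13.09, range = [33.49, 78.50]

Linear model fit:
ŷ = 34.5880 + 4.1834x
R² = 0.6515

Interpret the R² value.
About 65.15% of the variability in y is accounted for by the regression on x (R² = 0.6515) — a moderate linear fit.

R² = 1 − SS_res/SS_tot compares the residual scatter to the total scatter of y about its mean.

Here R² = 0.6515:
- Explained: 65.15% of the variation in y
- Unexplained (residual): 100% − 65.15% = 34.85%
- Rule of thumb (below 0.3 weak; 0.3 to below 0.7 moderate; 0.7 and above strong) → moderate

Equivalently, for simple linear regression R² = r², so |r| = √0.6515 ≈ 0.8072.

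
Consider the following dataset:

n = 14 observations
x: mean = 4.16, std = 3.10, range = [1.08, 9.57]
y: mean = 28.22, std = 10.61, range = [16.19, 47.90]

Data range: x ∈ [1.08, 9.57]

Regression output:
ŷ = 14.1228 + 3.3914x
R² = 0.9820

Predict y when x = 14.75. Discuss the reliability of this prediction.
ŷ = 64.1460, but this is extrapolation (above the data range [1.08, 9.57]) and may be unreliable.

Prediction calculation:
ŷ = 14.1228 + 3.3914 × 14.75
ŷ = 64.1460

Reliability:
- Data range: x ∈ [1.08, 9.57]
- Prediction point: x = 14.75 is 5.18 units above the observed range → this is EXTRAPOLATION, not interpolation

Why that matters here:
- There are no observations near this x to validate the fitted line there
- Real relationships often flatten, saturate, or turn nonlinear at extremes

A defensible statement: 'if the linear trend continued to x = 14.75, y would be about 64.1460' — the premise is untested.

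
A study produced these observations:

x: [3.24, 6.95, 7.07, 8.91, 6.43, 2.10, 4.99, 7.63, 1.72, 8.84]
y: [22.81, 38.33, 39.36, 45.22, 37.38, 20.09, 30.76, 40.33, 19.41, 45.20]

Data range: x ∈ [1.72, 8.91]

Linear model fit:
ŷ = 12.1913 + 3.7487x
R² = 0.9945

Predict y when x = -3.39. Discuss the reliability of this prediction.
ŷ = -0.5168, but this is extrapolation (below the data range [1.72, 8.91]) and may be unreliable.

Prediction calculation:
ŷ = 12.1913 + 3.7487 × (-3.39)
ŷ = -0.5168

Reliability:
- Data range: x ∈ [1.72, 8.91]
- Prediction point: x = -3.39 is 5.11 units below the observed range → this is EXTRAPOLATION, not interpolation

Why that matters here:
- The linear relationship may not hold outside the observed range
- R² describes fit only over the sampled x values; it says nothing about behaviour beyond them
- There are no observations near this x to validate the fitted line there

The R² = 0.9945 only validates the fit within [1.72, 8.91]; treat ŷ = -0.5168 with caution.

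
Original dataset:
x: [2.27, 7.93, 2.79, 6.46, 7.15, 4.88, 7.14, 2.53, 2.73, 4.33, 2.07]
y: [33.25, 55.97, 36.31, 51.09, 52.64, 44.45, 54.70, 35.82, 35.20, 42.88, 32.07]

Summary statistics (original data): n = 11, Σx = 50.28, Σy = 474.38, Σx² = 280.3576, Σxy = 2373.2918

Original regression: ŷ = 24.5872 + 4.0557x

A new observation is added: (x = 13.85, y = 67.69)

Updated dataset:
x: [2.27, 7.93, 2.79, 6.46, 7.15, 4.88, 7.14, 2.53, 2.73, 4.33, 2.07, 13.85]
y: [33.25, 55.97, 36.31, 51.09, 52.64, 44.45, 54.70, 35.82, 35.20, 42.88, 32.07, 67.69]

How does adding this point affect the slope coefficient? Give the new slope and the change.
Adding the point moves β₁ from 4.0557 to 3.1970, i.e. it decreases by 0.8587 (-21.2%).

The new point has HIGH LEVERAGE: x = 13.85 is far from the original mean x̄ = 50.28/11 ≈ 4.57 (original range [2.07, 7.93]).

Step 1: Update the sums with the new point (n goes from 11 to 12)
Σx  = 50.28 + 13.85 = 64.13
Σy  = 474.38 + 67.69 = 542.07
Σx² = 280.3576 + 13.85² = 280.3576 + 191.8225 = 472.1801
Σxy = 2373.2918 + 13.85×67.69 = 2373.2918 + 937.5065 = 3310.7983

Step 2: Recompute the slope with b₁ = (nΣxy − ΣxΣy) / (nΣx² − (Σx)²)
Numerator   = 12×3310.7983 − 64.13×542.07 = 39729.5796 − 34762.9491 = 4966.6305
Denominator = 12×472.1801 − 64.13² = 5666.1612 − 4112.6569 = 1553.5043
b₁(new) = 4966.6305 / 1553.5043 = 3.1970

(Same formula on the original sums: (11×2373.2918 − 50.28×474.38) / (11×280.3576 − 50.28²) = 2254.3834 / 555.8552 = 4.0557, matching the given fit.)

Step 3: Change in slope
Δβ₁ = 3.1970 − 4.0557 = -0.8587
Relative change = -0.8587 / 4.0557 × 100% = -21.2%
→ the slope decreases when the point is added.

A high-leverage point only changes the slope if it is off the original line; here y = 67.69 is below the original trend, so the slope decreases.
In practice: investigate whether it comes from the same population as the rest of the sample; check such a point for data-entry or measurement error.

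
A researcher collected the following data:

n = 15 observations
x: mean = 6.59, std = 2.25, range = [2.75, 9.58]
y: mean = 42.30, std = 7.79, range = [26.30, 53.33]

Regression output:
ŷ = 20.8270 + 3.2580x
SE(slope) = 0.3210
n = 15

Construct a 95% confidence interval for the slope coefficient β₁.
The 95% CI for β₁ is (2.5645, 3.9515)

Confidence interval for the slope:

The 95% CI for β₁ is: β̂₁ ± t*(α/2, n-2) × SE(β̂₁)

Step 1: Find critical t-value
- Confidence level = 0.95
- Degrees of freedom = n - 2 = 15 - 2 = 13
- t*(α/2, 13) = 2.1604

Step 2: Calculate margin of error
Margin = 2.1604 × 0.3210 = 0.6935

Step 3: Construct interval
CI = 3.2580 ± 0.6935
CI = (2.5645, 3.9515)

Interpretation: intervals built this way capture the true β₁ in 95% of repeated samples; here the plausible range for the per-unit effect of x on y is 2.5645 to 3.9515.
Since 0 is outside the interval, a two-sided test at α = 0.05 would reject H₀: β₁ = 0.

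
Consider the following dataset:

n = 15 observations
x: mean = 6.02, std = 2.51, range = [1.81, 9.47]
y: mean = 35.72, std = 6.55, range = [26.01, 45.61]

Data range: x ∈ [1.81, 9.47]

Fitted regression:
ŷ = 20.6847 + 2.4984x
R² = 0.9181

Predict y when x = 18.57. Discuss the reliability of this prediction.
The equation gives ŷ = 67.0800; however x = 18.57 is 9.10 units above the observed range, so this extrapolated value should not be trusted.

Prediction calculation:
ŷ = 20.6847 + 2.4984 × 18.57
ŷ = 67.0800

Reliability:
- Data range: x ∈ [1.81, 9.47]
- Prediction point: x = 18.57 is 9.10 units above the observed range → this is EXTRAPOLATION, not interpolation

Why that matters here:
- There are no observations near this x to validate the fitted line there
- The standard error of prediction grows with (x − x̄)², and x = 18.57 is far from x̄ = 6.02
- R² describes fit only over the sampled x values; it says nothing about behaviour beyond them

Report the number if required, but flag clearly that it is an extrapolation.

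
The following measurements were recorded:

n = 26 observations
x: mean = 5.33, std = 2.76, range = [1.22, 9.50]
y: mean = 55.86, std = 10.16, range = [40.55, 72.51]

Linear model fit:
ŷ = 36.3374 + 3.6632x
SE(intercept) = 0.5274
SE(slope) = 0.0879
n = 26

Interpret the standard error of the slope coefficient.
SE(slope) = 0.0879 measures the uncertainty in the estimated slope. The coefficient is estimated precisely (SE/|β̂₁| = 2.4%).

What SE measures:
- The standard error quantifies the sampling variability of the coefficient estimate
- It is the estimated standard deviation of β̂₁ across hypothetical repeated samples of the same size
- Smaller SE → more precise estimate

Relative precision:
- SE / |β̂₁| = 0.0879 / 3.6632 = 2.4%
- Rule of thumb (under 20%: precise; 20% to under 50%: moderately precise; 50% or more: imprecise) → precise

Rough 95% range (±2 SE): 3.6632 ± 0.1758 → (3.4874, 3.8390).

What drives SE(β̂₁): more residual scatter → larger SE.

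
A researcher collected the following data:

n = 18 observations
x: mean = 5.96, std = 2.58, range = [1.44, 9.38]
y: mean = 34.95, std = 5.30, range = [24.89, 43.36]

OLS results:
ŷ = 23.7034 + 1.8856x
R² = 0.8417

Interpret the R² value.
About 84.17% of the variability in y is accounted for by the regression on x (R² = 0.8417) — a strong linear fit.

R² (coefficient of determination) measures the proportion of variance in y explained by the regression model.

Here R² = 0.8417:
- Explained: 84.17% of the variation in y
- Unexplained (residual): 100% − 84.17% = 15.83%
- Rule of thumb (below 0.3 weak; 0.3 to below 0.7 moderate; 0.7 and above strong) → strong

Note: R² never decreases when predictors are added, so it should not be used alone to compare models of different size.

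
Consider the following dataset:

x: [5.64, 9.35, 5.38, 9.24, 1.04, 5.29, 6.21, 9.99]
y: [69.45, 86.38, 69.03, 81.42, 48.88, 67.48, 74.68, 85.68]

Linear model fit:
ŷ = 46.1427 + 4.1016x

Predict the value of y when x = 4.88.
ŷ = 66.1585

To predict y for x = 4.88, substitute into the regression equation:

ŷ = 46.1427 + 4.1016 × 4.88
ŷ = 46.1427 + 20.0158
ŷ = 66.1585

This is the fitted mean response at that x — an individual observation would come with a wider prediction interval.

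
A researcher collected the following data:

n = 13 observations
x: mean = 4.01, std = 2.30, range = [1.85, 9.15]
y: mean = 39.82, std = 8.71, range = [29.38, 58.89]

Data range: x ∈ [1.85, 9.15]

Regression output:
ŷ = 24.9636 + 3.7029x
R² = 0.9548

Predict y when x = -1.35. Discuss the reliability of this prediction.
ŷ = 19.9647, but this is extrapolation (below the data range [1.85, 9.15]) and may be unreliable.

Prediction calculation:
ŷ = 24.9636 + 3.7029 × (-1.35)
ŷ = 19.9647

Reliability:
- Data range: x ∈ [1.85, 9.15]
- Prediction point: x = -1.35 is 3.20 units below the observed range → this is EXTRAPOLATION, not interpolation

Why that matters here:
- The standard error of prediction grows with (x − x̄)², and x = -1.35 is far from x̄ = 4.01
- The linear relationship may not hold outside the observed range
- Real relationships often flatten, saturate, or turn nonlinear at extremes

A defensible statement: 'if the linear trend continued to x = -1.35, y would be about 19.9647' — the premise is untested.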